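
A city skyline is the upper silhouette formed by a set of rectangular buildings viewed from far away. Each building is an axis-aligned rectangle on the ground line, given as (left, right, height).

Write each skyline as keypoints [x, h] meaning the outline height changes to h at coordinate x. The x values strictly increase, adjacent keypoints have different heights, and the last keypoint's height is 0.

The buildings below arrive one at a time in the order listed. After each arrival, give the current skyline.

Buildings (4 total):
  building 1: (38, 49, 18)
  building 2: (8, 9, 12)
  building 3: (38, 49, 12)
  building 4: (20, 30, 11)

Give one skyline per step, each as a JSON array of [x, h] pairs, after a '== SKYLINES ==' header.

== SKYLINES ==
[[38,18],[49,0]]
[[8,12],[9,0],[38,18],[49,0]]
[[8,12],[9,0],[38,18],[49,0]]
[[8,12],[9,0],[20,11],[30,0],[38,18],[49,0]]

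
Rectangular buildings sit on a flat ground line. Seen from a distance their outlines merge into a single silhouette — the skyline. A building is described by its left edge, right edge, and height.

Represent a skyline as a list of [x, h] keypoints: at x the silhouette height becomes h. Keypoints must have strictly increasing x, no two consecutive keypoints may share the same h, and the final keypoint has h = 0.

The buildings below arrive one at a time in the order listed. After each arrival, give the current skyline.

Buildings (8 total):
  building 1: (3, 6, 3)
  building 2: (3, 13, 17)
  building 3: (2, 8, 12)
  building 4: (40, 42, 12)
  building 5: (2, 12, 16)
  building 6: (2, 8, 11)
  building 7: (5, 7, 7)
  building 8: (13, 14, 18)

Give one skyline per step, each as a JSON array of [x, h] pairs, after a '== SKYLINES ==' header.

== SKYLINES ==
[[3,3],[6,0]]
[[3,17],[13,0]]
[[2,12],[3,17],[13,0]]
[[2,12],[3,17],[13,0],[40,12],[42,0]]
[[2,16],[3,17],[13,0],[40,12],[42,0]]
[[2,16],[3,17],[13,0],[40,12],[42,0]]
[[2,16],[3,17],[13,0],[40,12],[42,0]]
[[2,16],[3,17],[13,18],[14,0],[40,12],[42,0]]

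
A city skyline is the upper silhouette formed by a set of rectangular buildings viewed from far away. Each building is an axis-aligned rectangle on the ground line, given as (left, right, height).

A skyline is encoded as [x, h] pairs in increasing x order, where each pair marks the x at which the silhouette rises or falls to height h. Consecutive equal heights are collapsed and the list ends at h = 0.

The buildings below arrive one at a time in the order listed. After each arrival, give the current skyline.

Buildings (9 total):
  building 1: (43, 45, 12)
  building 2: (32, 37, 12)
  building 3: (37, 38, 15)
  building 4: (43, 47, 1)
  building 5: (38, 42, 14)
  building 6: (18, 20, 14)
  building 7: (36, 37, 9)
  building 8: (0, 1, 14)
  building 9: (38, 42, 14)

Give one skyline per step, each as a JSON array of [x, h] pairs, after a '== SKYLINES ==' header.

== SKYLINES ==
[[43,12],[45,0]]
[[32,12],[37,0],[43,12],[45,0]]
[[32,12],[37,15],[38,0],[43,12],[45,0]]
[[32,12],[37,15],[38,0],[43,12],[45,1],[47,0]]
[[32,12],[37,15],[38,14],[42,0],[43,12],[45,1],[47,0]]
[[18,14],[20,0],[32,12],[37,15],[38,14],[42,0],[43,12],[45,1],[47,0]]
[[18,14],[20,0],[32,12],[37,15],[38,14],[42,0],[43,12],[45,1],[47,0]]
[[0,14],[1,0],[18,14],[20,0],[32,12],[37,15],[38,14],[42,0],[43,12],[45,1],[47,0]]
[[0,14],[1,0],[18,14],[20,0],[32,12],[37,15],[38,14],[42,0],[43,12],[45,1],[47,0]]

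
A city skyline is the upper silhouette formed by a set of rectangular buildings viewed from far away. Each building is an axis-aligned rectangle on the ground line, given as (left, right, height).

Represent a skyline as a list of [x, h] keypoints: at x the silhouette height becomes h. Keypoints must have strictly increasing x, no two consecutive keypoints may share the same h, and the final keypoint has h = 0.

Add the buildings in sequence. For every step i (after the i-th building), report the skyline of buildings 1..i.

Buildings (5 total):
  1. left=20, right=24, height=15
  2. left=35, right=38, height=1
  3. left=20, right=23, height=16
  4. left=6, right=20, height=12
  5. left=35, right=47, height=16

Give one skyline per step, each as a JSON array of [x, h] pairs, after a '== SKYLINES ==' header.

== SKYLINES ==
[[20,15],[24,0]]
[[20,15],[24,0],[35,1],[38,0]]
[[20,16],[23,15],[24,0],[35,1],[38,0]]
[[6,12],[20,16],[23,15],[24,0],[35,1],[38,0]]
[[6,12],[20,16],[23,15],[24,0],[35,16],[47,0]]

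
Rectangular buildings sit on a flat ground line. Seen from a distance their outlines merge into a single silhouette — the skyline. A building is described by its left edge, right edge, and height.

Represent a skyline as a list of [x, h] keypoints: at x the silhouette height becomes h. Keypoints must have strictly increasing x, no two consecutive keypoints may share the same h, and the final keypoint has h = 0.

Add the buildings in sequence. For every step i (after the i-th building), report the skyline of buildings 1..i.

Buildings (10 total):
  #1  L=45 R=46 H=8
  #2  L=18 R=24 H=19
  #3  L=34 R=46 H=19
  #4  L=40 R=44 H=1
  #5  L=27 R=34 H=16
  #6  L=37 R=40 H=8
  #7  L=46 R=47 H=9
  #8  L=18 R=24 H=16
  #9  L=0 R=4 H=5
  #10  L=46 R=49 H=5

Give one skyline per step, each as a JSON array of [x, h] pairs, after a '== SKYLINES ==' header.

== SKYLINES ==
[[45,8],[46,0]]
[[18,19],[24,0],[45,8],[46,0]]
[[18,19],[24,0],[34,19],[46,0]]
[[18,19],[24,0],[34,19],[46,0]]
[[18,19],[24,0],[27,16],[34,19],[46,0]]
[[18,19],[24,0],[27,16],[34,19],[46,0]]
[[18,19],[24,0],[27,16],[34,19],[46,9],[47,0]]
[[18,19],[24,0],[27,16],[34,19],[46,9],[47,0]]
[[0,5],[4,0],[18,19],[24,0],[27,16],[34,19],[46,9],[47,0]]
[[0,5],[4,0],[18,19],[24,0],[27,16],[34,19],[46,9],[47,5],[49,0]]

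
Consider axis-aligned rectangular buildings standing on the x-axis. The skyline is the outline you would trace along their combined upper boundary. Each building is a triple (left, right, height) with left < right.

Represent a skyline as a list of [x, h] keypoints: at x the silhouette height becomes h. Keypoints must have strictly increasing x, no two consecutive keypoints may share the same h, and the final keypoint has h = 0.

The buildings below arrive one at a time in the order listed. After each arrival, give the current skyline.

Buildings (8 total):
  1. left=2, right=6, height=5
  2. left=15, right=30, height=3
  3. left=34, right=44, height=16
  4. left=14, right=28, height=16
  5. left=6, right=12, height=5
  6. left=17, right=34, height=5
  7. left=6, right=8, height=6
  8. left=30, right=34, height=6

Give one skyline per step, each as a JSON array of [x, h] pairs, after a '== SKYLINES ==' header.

== SKYLINES ==
[[2,5],[6,0]]
[[2,5],[6,0],[15,3],[30,0]]
[[2,5],[6,0],[15,3],[30,0],[34,16],[44,0]]
[[2,5],[6,0],[14,16],[28,3],[30,0],[34,16],[44,0]]
[[2,5],[12,0],[14,16],[28,3],[30,0],[34,16],[44,0]]
[[2,5],[12,0],[14,16],[28,5],[34,16],[44,0]]
[[2,5],[6,6],[8,5],[12,0],[14,16],[28,5],[34,16],[44,0]]
[[2,5],[6,6],[8,5],[12,0],[14,16],[28,5],[30,6],[34,16],[44,0]]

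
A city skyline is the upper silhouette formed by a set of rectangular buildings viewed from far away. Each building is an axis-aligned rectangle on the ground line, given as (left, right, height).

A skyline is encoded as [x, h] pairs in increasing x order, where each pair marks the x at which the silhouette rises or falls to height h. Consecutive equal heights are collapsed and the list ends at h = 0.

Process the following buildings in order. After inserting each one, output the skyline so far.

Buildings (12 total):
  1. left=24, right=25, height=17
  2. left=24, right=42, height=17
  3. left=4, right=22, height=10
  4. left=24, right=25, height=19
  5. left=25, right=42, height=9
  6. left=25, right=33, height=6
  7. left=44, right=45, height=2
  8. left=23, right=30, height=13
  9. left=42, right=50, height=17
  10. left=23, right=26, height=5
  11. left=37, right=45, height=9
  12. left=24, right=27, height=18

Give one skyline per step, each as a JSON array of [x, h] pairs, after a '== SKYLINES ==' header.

== SKYLINES ==
[[24,17],[25,0]]
[[24,17],[42,0]]
[[4,10],[22,0],[24,17],[42,0]]
[[4,10],[22,0],[24,19],[25,17],[42,0]]
[[4,10],[22,0],[24,19],[25,17],[42,0]]
[[4,10],[22,0],[24,19],[25,17],[42,0]]
[[4,10],[22,0],[24,19],[25,17],[42,0],[44,2],[45,0]]
[[4,10],[22,0],[23,13],[24,19],[25,17],[42,0],[44,2],[45,0]]
[[4,10],[22,0],[23,13],[24,19],[25,17],[50,0]]
[[4,10],[22,0],[23,13],[24,19],[25,17],[50,0]]
[[4,10],[22,0],[23,13],[24,19],[25,17],[50,0]]
[[4,10],[22,0],[23,13],[24,19],[25,18],[27,17],[50,0]]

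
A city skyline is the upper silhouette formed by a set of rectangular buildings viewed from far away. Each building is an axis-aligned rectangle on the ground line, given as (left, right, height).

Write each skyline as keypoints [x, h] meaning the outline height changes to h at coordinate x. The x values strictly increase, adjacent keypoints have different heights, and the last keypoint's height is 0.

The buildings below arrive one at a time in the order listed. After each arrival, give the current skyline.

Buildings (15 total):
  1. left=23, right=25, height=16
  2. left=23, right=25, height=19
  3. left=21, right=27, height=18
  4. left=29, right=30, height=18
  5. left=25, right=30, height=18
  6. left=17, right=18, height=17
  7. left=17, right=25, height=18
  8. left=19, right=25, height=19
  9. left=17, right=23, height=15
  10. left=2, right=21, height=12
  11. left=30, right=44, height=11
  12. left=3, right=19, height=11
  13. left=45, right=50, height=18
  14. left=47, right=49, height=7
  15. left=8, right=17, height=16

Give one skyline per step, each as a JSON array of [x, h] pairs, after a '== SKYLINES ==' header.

== SKYLINES ==
[[23,16],[25,0]]
[[23,19],[25,0]]
[[21,18],[23,19],[25,18],[27,0]]
[[21,18],[23,19],[25,18],[27,0],[29,18],[30,0]]
[[21,18],[23,19],[25,18],[30,0]]
[[17,17],[18,0],[21,18],[23,19],[25,18],[30,0]]
[[17,18],[23,19],[25,18],[30,0]]
[[17,18],[19,19],[25,18],[30,0]]
[[17,18],[19,19],[25,18],[30,0]]
[[2,12],[17,18],[19,19],[25,18],[30,0]]
[[2,12],[17,18],[19,19],[25,18],[30,11],[44,0]]
[[2,12],[17,18],[19,19],[25,18],[30,11],[44,0]]
[[2,12],[17,18],[19,19],[25,18],[30,11],[44,0],[45,18],[50,0]]
[[2,12],[17,18],[19,19],[25,18],[30,11],[44,0],[45,18],[50,0]]
[[2,12],[8,16],[17,18],[19,19],[25,18],[30,11],[44,0],[45,18],[50,0]]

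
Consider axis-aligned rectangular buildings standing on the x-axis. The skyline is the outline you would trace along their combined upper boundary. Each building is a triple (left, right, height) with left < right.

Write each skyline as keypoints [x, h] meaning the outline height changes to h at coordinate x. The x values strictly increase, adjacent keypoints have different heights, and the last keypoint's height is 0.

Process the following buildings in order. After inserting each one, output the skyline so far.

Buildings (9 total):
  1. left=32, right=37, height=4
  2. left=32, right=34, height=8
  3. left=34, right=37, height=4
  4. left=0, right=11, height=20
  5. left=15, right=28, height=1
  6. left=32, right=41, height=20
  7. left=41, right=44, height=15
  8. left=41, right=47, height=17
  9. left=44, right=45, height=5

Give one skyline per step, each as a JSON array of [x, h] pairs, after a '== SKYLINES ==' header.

== SKYLINES ==
[[32,4],[37,0]]
[[32,8],[34,4],[37,0]]
[[32,8],[34,4],[37,0]]
[[0,20],[11,0],[32,8],[34,4],[37,0]]
[[0,20],[11,0],[15,1],[28,0],[32,8],[34,4],[37,0]]
[[0,20],[11,0],[15,1],[28,0],[32,20],[41,0]]
[[0,20],[11,0],[15,1],[28,0],[32,20],[41,15],[44,0]]
[[0,20],[11,0],[15,1],[28,0],[32,20],[41,17],[47,0]]
[[0,20],[11,0],[15,1],[28,0],[32,20],[41,17],[47,0]]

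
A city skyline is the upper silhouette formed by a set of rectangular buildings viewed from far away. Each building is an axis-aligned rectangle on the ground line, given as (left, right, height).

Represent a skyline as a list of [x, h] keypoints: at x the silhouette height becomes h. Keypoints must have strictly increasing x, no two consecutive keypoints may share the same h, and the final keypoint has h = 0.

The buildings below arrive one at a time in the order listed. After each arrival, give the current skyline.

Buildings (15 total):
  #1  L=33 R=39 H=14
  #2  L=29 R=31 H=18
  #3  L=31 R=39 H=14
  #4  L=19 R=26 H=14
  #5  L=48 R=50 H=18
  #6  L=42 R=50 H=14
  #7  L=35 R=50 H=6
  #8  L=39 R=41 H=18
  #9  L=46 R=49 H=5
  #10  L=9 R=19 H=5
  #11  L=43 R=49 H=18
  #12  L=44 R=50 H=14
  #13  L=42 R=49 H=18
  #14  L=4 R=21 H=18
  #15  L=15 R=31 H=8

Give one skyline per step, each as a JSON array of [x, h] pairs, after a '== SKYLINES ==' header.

== SKYLINES ==
[[33,14],[39,0]]
[[29,18],[31,0],[33,14],[39,0]]
[[29,18],[31,14],[39,0]]
[[19,14],[26,0],[29,18],[31,14],[39,0]]
[[19,14],[26,0],[29,18],[31,14],[39,0],[48,18],[50,0]]
[[19,14],[26,0],[29,18],[31,14],[39,0],[42,14],[48,18],[50,0]]
[[19,14],[26,0],[29,18],[31,14],[39,6],[42,14],[48,18],[50,0]]
[[19,14],[26,0],[29,18],[31,14],[39,18],[41,6],[42,14],[48,18],[50,0]]
[[19,14],[26,0],[29,18],[31,14],[39,18],[41,6],[42,14],[48,18],[50,0]]
[[9,5],[19,14],[26,0],[29,18],[31,14],[39,18],[41,6],[42,14],[48,18],[50,0]]
[[9,5],[19,14],[26,0],[29,18],[31,14],[39,18],[41,6],[42,14],[43,18],[50,0]]
[[9,5],[19,14],[26,0],[29,18],[31,14],[39,18],[41,6],[42,14],[43,18],[50,0]]
[[9,5],[19,14],[26,0],[29,18],[31,14],[39,18],[41,6],[42,18],[50,0]]
[[4,18],[21,14],[26,0],[29,18],[31,14],[39,18],[41,6],[42,18],[50,0]]
[[4,18],[21,14],[26,8],[29,18],[31,14],[39,18],[41,6],[42,18],[50,0]]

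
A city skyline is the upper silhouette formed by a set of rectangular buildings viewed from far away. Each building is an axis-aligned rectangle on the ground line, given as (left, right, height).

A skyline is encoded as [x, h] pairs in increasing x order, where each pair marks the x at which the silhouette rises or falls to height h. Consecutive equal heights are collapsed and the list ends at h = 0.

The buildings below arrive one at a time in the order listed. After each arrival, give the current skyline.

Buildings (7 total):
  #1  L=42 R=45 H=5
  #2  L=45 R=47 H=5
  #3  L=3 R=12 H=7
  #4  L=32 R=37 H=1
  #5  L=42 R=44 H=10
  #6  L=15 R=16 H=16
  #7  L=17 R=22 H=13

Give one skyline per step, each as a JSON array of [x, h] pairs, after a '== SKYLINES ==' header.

== SKYLINES ==
[[42,5],[45,0]]
[[42,5],[47,0]]
[[3,7],[12,0],[42,5],[47,0]]
[[3,7],[12,0],[32,1],[37,0],[42,5],[47,0]]
[[3,7],[12,0],[32,1],[37,0],[42,10],[44,5],[47,0]]
[[3,7],[12,0],[15,16],[16,0],[32,1],[37,0],[42,10],[44,5],[47,0]]
[[3,7],[12,0],[15,16],[16,0],[17,13],[22,0],[32,1],[37,0],[42,10],[44,5],[47,0]]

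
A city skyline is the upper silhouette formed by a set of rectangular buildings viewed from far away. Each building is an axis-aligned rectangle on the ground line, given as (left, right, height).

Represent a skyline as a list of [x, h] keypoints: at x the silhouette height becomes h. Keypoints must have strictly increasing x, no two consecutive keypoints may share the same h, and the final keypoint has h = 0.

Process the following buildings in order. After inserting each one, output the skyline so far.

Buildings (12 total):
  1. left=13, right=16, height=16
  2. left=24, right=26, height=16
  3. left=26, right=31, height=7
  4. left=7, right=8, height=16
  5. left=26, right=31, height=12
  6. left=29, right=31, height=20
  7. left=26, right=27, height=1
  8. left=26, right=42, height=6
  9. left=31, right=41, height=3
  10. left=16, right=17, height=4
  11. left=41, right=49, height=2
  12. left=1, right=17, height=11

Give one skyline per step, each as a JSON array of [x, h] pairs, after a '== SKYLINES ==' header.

== SKYLINES ==
[[13,16],[16,0]]
[[13,16],[16,0],[24,16],[26,0]]
[[13,16],[16,0],[24,16],[26,7],[31,0]]
[[7,16],[8,0],[13,16],[16,0],[24,16],[26,7],[31,0]]
[[7,16],[8,0],[13,16],[16,0],[24,16],[26,12],[31,0]]
[[7,16],[8,0],[13,16],[16,0],[24,16],[26,12],[29,20],[31,0]]
[[7,16],[8,0],[13,16],[16,0],[24,16],[26,12],[29,20],[31,0]]
[[7,16],[8,0],[13,16],[16,0],[24,16],[26,12],[29,20],[31,6],[42,0]]
[[7,16],[8,0],[13,16],[16,0],[24,16],[26,12],[29,20],[31,6],[42,0]]
[[7,16],[8,0],[13,16],[16,4],[17,0],[24,16],[26,12],[29,20],[31,6],[42,0]]
[[7,16],[8,0],[13,16],[16,4],[17,0],[24,16],[26,12],[29,20],[31,6],[42,2],[49,0]]
[[1,11],[7,16],[8,11],[13,16],[16,11],[17,0],[24,16],[26,12],[29,20],[31,6],[42,2],[49,0]]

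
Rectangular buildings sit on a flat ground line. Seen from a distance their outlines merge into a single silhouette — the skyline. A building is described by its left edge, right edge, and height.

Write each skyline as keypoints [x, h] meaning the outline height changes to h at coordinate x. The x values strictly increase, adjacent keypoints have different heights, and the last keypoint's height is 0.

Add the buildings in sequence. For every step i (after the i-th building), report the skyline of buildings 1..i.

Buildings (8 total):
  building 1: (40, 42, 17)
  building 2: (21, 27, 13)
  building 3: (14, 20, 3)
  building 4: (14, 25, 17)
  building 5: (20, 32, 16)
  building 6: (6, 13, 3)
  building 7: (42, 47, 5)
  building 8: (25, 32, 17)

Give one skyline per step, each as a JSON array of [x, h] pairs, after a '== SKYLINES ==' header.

== SKYLINES ==
[[40,17],[42,0]]
[[21,13],[27,0],[40,17],[42,0]]
[[14,3],[20,0],[21,13],[27,0],[40,17],[42,0]]
[[14,17],[25,13],[27,0],[40,17],[42,0]]
[[14,17],[25,16],[32,0],[40,17],[42,0]]
[[6,3],[13,0],[14,17],[25,16],[32,0],[40,17],[42,0]]
[[6,3],[13,0],[14,17],[25,16],[32,0],[40,17],[42,5],[47,0]]
[[6,3],[13,0],[14,17],[32,0],[40,17],[42,5],[47,0]]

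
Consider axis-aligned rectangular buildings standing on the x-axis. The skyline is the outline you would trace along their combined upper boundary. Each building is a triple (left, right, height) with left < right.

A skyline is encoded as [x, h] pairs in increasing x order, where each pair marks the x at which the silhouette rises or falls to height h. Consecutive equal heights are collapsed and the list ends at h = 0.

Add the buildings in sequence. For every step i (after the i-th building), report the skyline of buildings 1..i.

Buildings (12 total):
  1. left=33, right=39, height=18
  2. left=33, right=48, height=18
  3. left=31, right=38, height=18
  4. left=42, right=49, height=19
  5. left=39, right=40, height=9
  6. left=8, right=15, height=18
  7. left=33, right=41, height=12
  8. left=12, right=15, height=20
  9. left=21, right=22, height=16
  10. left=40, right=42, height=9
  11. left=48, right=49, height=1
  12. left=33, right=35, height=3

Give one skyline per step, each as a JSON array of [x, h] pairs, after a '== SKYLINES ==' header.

== SKYLINES ==
[[33,18],[39,0]]
[[33,18],[48,0]]
[[31,18],[48,0]]
[[31,18],[42,19],[49,0]]
[[31,18],[42,19],[49,0]]
[[8,18],[15,0],[31,18],[42,19],[49,0]]
[[8,18],[15,0],[31,18],[42,19],[49,0]]
[[8,18],[12,20],[15,0],[31,18],[42,19],[49,0]]
[[8,18],[12,20],[15,0],[21,16],[22,0],[31,18],[42,19],[49,0]]
[[8,18],[12,20],[15,0],[21,16],[22,0],[31,18],[42,19],[49,0]]
[[8,18],[12,20],[15,0],[21,16],[22,0],[31,18],[42,19],[49,0]]
[[8,18],[12,20],[15,0],[21,16],[22,0],[31,18],[42,19],[49,0]]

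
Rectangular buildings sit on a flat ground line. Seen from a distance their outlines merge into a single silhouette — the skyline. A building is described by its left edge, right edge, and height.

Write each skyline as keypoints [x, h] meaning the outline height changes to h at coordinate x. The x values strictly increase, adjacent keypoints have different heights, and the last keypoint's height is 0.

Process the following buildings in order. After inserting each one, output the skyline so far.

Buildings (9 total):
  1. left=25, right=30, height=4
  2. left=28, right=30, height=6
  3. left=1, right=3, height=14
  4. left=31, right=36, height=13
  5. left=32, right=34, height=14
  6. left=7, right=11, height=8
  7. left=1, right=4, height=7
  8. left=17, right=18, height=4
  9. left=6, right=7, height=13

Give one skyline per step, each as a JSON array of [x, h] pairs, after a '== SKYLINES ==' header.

== SKYLINES ==
[[25,4],[30,0]]
[[25,4],[28,6],[30,0]]
[[1,14],[3,0],[25,4],[28,6],[30,0]]
[[1,14],[3,0],[25,4],[28,6],[30,0],[31,13],[36,0]]
[[1,14],[3,0],[25,4],[28,6],[30,0],[31,13],[32,14],[34,13],[36,0]]
[[1,14],[3,0],[7,8],[11,0],[25,4],[28,6],[30,0],[31,13],[32,14],[34,13],[36,0]]
[[1,14],[3,7],[4,0],[7,8],[11,0],[25,4],[28,6],[30,0],[31,13],[32,14],[34,13],[36,0]]
[[1,14],[3,7],[4,0],[7,8],[11,0],[17,4],[18,0],[25,4],[28,6],[30,0],[31,13],[32,14],[34,13],[36,0]]
[[1,14],[3,7],[4,0],[6,13],[7,8],[11,0],[17,4],[18,0],[25,4],[28,6],[30,0],[31,13],[32,14],[34,13],[36,0]]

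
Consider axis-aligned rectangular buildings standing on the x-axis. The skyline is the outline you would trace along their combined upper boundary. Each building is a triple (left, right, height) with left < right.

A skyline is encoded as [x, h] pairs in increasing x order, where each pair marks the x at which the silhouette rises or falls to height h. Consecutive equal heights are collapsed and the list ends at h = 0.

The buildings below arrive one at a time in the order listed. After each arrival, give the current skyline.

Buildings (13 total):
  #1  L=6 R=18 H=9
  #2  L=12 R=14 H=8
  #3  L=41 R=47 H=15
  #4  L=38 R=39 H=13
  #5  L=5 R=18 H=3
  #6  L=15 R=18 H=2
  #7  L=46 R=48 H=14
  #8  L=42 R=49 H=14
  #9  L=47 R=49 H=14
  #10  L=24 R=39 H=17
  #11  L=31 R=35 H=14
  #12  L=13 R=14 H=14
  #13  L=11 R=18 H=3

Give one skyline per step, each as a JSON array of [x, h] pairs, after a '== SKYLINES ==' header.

== SKYLINES ==
[[6,9],[18,0]]
[[6,9],[18,0]]
[[6,9],[18,0],[41,15],[47,0]]
[[6,9],[18,0],[38,13],[39,0],[41,15],[47,0]]
[[5,3],[6,9],[18,0],[38,13],[39,0],[41,15],[47,0]]
[[5,3],[6,9],[18,0],[38,13],[39,0],[41,15],[47,0]]
[[5,3],[6,9],[18,0],[38,13],[39,0],[41,15],[47,14],[48,0]]
[[5,3],[6,9],[18,0],[38,13],[39,0],[41,15],[47,14],[49,0]]
[[5,3],[6,9],[18,0],[38,13],[39,0],[41,15],[47,14],[49,0]]
[[5,3],[6,9],[18,0],[24,17],[39,0],[41,15],[47,14],[49,0]]
[[5,3],[6,9],[18,0],[24,17],[39,0],[41,15],[47,14],[49,0]]
[[5,3],[6,9],[13,14],[14,9],[18,0],[24,17],[39,0],[41,15],[47,14],[49,0]]
[[5,3],[6,9],[13,14],[14,9],[18,0],[24,17],[39,0],[41,15],[47,14],[49,0]]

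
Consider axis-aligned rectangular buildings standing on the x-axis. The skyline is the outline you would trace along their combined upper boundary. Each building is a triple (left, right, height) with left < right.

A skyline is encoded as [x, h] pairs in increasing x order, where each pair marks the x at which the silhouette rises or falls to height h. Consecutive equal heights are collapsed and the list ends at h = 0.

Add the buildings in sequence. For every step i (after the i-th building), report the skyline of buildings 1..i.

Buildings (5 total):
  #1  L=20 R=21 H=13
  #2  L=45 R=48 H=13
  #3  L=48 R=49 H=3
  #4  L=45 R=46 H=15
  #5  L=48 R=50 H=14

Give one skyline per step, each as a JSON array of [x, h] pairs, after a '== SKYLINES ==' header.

== SKYLINES ==
[[20,13],[21,0]]
[[20,13],[21,0],[45,13],[48,0]]
[[20,13],[21,0],[45,13],[48,3],[49,0]]
[[20,13],[21,0],[45,15],[46,13],[48,3],[49,0]]
[[20,13],[21,0],[45,15],[46,13],[48,14],[50,0]]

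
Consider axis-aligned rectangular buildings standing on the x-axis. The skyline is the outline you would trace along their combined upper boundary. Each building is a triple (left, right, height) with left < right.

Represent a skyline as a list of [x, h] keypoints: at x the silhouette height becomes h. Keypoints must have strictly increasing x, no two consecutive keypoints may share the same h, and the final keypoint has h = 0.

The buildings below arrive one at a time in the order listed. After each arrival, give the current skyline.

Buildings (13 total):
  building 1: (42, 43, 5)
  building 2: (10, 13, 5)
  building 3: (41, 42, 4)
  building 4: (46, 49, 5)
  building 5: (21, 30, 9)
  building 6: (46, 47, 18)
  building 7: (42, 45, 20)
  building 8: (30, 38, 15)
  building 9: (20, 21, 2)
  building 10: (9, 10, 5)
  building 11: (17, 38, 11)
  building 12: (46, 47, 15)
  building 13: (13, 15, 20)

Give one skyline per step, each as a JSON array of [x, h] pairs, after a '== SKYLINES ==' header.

== SKYLINES ==
[[42,5],[43,0]]
[[10,5],[13,0],[42,5],[43,0]]
[[10,5],[13,0],[41,4],[42,5],[43,0]]
[[10,5],[13,0],[41,4],[42,5],[43,0],[46,5],[49,0]]
[[10,5],[13,0],[21,9],[30,0],[41,4],[42,5],[43,0],[46,5],[49,0]]
[[10,5],[13,0],[21,9],[30,0],[41,4],[42,5],[43,0],[46,18],[47,5],[49,0]]
[[10,5],[13,0],[21,9],[30,0],[41,4],[42,20],[45,0],[46,18],[47,5],[49,0]]
[[10,5],[13,0],[21,9],[30,15],[38,0],[41,4],[42,20],[45,0],[46,18],[47,5],[49,0]]
[[10,5],[13,0],[20,2],[21,9],[30,15],[38,0],[41,4],[42,20],[45,0],[46,18],[47,5],[49,0]]
[[9,5],[13,0],[20,2],[21,9],[30,15],[38,0],[41,4],[42,20],[45,0],[46,18],[47,5],[49,0]]
[[9,5],[13,0],[17,11],[30,15],[38,0],[41,4],[42,20],[45,0],[46,18],[47,5],[49,0]]
[[9,5],[13,0],[17,11],[30,15],[38,0],[41,4],[42,20],[45,0],[46,18],[47,5],[49,0]]
[[9,5],[13,20],[15,0],[17,11],[30,15],[38,0],[41,4],[42,20],[45,0],[46,18],[47,5],[49,0]]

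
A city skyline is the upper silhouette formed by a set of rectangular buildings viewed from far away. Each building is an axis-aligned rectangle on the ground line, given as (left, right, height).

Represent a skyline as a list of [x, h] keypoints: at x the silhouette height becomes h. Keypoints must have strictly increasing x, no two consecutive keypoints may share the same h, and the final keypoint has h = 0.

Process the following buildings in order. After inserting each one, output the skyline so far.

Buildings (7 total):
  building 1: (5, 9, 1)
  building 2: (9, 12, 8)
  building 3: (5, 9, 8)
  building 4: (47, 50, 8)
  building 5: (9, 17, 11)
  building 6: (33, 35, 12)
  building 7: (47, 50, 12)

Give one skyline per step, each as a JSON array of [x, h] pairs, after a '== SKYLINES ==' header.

== SKYLINES ==
[[5,1],[9,0]]
[[5,1],[9,8],[12,0]]
[[5,8],[12,0]]
[[5,8],[12,0],[47,8],[50,0]]
[[5,8],[9,11],[17,0],[47,8],[50,0]]
[[5,8],[9,11],[17,0],[33,12],[35,0],[47,8],[50,0]]
[[5,8],[9,11],[17,0],[33,12],[35,0],[47,12],[50,0]]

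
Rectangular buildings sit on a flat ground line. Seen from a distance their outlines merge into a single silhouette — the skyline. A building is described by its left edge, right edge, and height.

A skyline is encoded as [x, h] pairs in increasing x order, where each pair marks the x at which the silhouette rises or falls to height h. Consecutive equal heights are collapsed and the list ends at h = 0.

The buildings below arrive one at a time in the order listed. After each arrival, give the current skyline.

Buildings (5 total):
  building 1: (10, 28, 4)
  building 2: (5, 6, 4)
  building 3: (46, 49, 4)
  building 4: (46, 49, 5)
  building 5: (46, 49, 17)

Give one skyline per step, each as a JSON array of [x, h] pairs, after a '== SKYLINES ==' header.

== SKYLINES ==
[[10,4],[28,0]]
[[5,4],[6,0],[10,4],[28,0]]
[[5,4],[6,0],[10,4],[28,0],[46,4],[49,0]]
[[5,4],[6,0],[10,4],[28,0],[46,5],[49,0]]
[[5,4],[6,0],[10,4],[28,0],[46,17],[49,0]]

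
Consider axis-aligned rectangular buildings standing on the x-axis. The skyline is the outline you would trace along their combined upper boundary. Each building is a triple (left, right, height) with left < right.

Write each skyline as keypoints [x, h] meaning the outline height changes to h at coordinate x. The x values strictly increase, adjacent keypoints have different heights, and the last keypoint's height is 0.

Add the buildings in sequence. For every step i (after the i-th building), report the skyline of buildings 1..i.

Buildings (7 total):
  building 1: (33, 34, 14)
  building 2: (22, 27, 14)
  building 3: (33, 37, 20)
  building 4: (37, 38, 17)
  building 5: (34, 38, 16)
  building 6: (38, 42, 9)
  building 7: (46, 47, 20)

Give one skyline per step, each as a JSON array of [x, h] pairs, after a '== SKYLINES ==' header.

== SKYLINES ==
[[33,14],[34,0]]
[[22,14],[27,0],[33,14],[34,0]]
[[22,14],[27,0],[33,20],[37,0]]
[[22,14],[27,0],[33,20],[37,17],[38,0]]
[[22,14],[27,0],[33,20],[37,17],[38,0]]
[[22,14],[27,0],[33,20],[37,17],[38,9],[42,0]]
[[22,14],[27,0],[33,20],[37,17],[38,9],[42,0],[46,20],[47,0]]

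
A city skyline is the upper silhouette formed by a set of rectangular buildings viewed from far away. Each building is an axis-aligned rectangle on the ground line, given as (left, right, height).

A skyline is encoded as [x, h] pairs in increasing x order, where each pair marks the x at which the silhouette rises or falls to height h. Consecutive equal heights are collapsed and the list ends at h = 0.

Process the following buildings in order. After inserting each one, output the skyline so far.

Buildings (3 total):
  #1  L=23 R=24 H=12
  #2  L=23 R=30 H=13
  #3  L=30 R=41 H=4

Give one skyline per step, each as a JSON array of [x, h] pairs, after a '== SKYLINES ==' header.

== SKYLINES ==
[[23,12],[24,0]]
[[23,13],[30,0]]
[[23,13],[30,4],[41,0]]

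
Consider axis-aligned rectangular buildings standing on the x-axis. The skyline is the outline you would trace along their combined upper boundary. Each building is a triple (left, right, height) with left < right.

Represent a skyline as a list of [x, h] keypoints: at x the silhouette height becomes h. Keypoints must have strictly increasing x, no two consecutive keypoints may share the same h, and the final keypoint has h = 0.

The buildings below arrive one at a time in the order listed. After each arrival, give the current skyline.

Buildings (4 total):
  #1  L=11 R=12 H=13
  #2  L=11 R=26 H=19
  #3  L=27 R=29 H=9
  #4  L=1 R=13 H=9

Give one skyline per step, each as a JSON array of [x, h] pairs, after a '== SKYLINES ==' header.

== SKYLINES ==
[[11,13],[12,0]]
[[11,19],[26,0]]
[[11,19],[26,0],[27,9],[29,0]]
[[1,9],[11,19],[26,0],[27,9],[29,0]]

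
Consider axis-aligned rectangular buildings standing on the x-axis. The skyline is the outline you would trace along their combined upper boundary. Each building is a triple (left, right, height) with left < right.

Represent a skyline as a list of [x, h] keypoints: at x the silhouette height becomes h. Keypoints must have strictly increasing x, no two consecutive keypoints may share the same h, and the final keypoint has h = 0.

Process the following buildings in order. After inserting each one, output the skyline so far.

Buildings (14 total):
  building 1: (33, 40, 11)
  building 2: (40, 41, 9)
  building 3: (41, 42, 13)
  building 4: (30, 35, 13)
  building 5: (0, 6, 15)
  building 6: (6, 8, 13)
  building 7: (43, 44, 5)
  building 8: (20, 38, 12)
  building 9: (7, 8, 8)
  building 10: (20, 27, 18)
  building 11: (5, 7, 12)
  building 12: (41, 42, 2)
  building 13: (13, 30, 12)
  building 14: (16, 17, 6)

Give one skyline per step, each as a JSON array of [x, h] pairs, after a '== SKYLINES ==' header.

== SKYLINES ==
[[33,11],[40,0]]
[[33,11],[40,9],[41,0]]
[[33,11],[40,9],[41,13],[42,0]]
[[30,13],[35,11],[40,9],[41,13],[42,0]]
[[0,15],[6,0],[30,13],[35,11],[40,9],[41,13],[42,0]]
[[0,15],[6,13],[8,0],[30,13],[35,11],[40,9],[41,13],[42,0]]
[[0,15],[6,13],[8,0],[30,13],[35,11],[40,9],[41,13],[42,0],[43,5],[44,0]]
[[0,15],[6,13],[8,0],[20,12],[30,13],[35,12],[38,11],[40,9],[41,13],[42,0],[43,5],[44,0]]
[[0,15],[6,13],[8,0],[20,12],[30,13],[35,12],[38,11],[40,9],[41,13],[42,0],[43,5],[44,0]]
[[0,15],[6,13],[8,0],[20,18],[27,12],[30,13],[35,12],[38,11],[40,9],[41,13],[42,0],[43,5],[44,0]]
[[0,15],[6,13],[8,0],[20,18],[27,12],[30,13],[35,12],[38,11],[40,9],[41,13],[42,0],[43,5],[44,0]]
[[0,15],[6,13],[8,0],[20,18],[27,12],[30,13],[35,12],[38,11],[40,9],[41,13],[42,0],[43,5],[44,0]]
[[0,15],[6,13],[8,0],[13,12],[20,18],[27,12],[30,13],[35,12],[38,11],[40,9],[41,13],[42,0],[43,5],[44,0]]
[[0,15],[6,13],[8,0],[13,12],[20,18],[27,12],[30,13],[35,12],[38,11],[40,9],[41,13],[42,0],[43,5],[44,0]]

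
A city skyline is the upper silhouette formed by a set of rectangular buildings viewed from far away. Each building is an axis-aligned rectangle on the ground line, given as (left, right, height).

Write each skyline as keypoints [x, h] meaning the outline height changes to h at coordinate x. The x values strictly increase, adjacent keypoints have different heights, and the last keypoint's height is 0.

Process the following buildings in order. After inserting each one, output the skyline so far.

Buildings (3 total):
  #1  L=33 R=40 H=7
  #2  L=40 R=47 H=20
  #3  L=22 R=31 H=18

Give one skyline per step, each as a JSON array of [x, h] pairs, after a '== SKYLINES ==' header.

== SKYLINES ==
[[33,7],[40,0]]
[[33,7],[40,20],[47,0]]
[[22,18],[31,0],[33,7],[40,20],[47,0]]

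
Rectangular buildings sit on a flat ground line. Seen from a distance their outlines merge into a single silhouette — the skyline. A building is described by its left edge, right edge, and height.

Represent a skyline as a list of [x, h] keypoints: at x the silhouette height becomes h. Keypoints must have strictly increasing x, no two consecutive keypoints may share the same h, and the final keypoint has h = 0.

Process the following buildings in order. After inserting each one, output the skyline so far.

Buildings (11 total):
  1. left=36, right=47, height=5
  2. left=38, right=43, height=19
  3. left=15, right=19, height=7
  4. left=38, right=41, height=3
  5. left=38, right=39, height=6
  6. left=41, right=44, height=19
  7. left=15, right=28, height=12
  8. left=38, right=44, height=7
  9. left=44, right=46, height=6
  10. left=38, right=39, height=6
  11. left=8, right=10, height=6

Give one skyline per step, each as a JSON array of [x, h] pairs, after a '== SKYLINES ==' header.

== SKYLINES ==
[[36,5],[47,0]]
[[36,5],[38,19],[43,5],[47,0]]
[[15,7],[19,0],[36,5],[38,19],[43,5],[47,0]]
[[15,7],[19,0],[36,5],[38,19],[43,5],[47,0]]
[[15,7],[19,0],[36,5],[38,19],[43,5],[47,0]]
[[15,7],[19,0],[36,5],[38,19],[44,5],[47,0]]
[[15,12],[28,0],[36,5],[38,19],[44,5],[47,0]]
[[15,12],[28,0],[36,5],[38,19],[44,5],[47,0]]
[[15,12],[28,0],[36,5],[38,19],[44,6],[46,5],[47,0]]
[[15,12],[28,0],[36,5],[38,19],[44,6],[46,5],[47,0]]
[[8,6],[10,0],[15,12],[28,0],[36,5],[38,19],[44,6],[46,5],[47,0]]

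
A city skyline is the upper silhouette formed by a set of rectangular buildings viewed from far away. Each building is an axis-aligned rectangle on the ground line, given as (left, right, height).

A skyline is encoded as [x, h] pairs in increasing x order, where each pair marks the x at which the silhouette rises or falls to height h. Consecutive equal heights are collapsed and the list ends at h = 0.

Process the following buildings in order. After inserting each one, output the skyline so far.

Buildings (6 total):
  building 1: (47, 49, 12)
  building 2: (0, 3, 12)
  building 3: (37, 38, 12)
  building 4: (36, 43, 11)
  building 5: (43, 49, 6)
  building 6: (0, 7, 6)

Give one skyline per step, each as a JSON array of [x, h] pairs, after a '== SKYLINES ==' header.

== SKYLINES ==
[[47,12],[49,0]]
[[0,12],[3,0],[47,12],[49,0]]
[[0,12],[3,0],[37,12],[38,0],[47,12],[49,0]]
[[0,12],[3,0],[36,11],[37,12],[38,11],[43,0],[47,12],[49,0]]
[[0,12],[3,0],[36,11],[37,12],[38,11],[43,6],[47,12],[49,0]]
[[0,12],[3,6],[7,0],[36,11],[37,12],[38,11],[43,6],[47,12],[49,0]]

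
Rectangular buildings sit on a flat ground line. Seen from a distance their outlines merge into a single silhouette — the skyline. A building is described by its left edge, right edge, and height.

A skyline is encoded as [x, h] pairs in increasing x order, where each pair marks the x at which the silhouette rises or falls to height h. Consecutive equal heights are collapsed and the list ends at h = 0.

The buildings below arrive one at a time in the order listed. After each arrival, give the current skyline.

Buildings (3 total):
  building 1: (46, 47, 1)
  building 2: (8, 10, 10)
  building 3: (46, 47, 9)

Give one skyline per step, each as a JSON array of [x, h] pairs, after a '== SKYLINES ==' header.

== SKYLINES ==
[[46,1],[47,0]]
[[8,10],[10,0],[46,1],[47,0]]
[[8,10],[10,0],[46,9],[47,0]]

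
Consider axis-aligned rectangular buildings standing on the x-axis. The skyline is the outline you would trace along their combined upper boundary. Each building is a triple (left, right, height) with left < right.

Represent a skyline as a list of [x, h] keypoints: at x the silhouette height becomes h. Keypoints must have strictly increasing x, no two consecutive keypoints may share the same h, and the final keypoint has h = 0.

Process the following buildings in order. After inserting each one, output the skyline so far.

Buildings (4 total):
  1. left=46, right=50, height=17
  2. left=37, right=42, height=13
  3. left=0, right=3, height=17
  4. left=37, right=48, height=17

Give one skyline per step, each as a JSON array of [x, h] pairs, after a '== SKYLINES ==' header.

== SKYLINES ==
[[46,17],[50,0]]
[[37,13],[42,0],[46,17],[50,0]]
[[0,17],[3,0],[37,13],[42,0],[46,17],[50,0]]
[[0,17],[3,0],[37,17],[50,0]]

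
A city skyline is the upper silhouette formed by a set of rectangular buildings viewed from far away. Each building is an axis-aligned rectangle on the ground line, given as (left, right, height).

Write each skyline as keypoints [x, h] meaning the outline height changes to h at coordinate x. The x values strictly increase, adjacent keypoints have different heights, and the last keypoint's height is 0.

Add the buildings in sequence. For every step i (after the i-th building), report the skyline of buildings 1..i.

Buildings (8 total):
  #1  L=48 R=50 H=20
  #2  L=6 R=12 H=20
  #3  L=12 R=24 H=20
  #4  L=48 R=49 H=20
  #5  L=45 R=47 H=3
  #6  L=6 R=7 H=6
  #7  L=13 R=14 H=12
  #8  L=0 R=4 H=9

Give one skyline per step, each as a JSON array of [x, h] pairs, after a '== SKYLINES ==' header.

== SKYLINES ==
[[48,20],[50,0]]
[[6,20],[12,0],[48,20],[50,0]]
[[6,20],[24,0],[48,20],[50,0]]
[[6,20],[24,0],[48,20],[50,0]]
[[6,20],[24,0],[45,3],[47,0],[48,20],[50,0]]
[[6,20],[24,0],[45,3],[47,0],[48,20],[50,0]]
[[6,20],[24,0],[45,3],[47,0],[48,20],[50,0]]
[[0,9],[4,0],[6,20],[24,0],[45,3],[47,0],[48,20],[50,0]]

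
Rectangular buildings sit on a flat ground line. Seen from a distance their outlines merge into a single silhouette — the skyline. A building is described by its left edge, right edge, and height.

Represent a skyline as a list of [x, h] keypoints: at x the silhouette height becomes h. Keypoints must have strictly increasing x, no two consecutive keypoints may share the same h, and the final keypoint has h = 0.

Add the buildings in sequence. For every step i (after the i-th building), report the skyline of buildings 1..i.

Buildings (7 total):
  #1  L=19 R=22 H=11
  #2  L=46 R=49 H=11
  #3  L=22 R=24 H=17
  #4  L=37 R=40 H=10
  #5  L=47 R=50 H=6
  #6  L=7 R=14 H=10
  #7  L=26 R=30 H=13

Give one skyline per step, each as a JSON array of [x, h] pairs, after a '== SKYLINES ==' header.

== SKYLINES ==
[[19,11],[22,0]]
[[19,11],[22,0],[46,11],[49,0]]
[[19,11],[22,17],[24,0],[46,11],[49,0]]
[[19,11],[22,17],[24,0],[37,10],[40,0],[46,11],[49,0]]
[[19,11],[22,17],[24,0],[37,10],[40,0],[46,11],[49,6],[50,0]]
[[7,10],[14,0],[19,11],[22,17],[24,0],[37,10],[40,0],[46,11],[49,6],[50,0]]
[[7,10],[14,0],[19,11],[22,17],[24,0],[26,13],[30,0],[37,10],[40,0],[46,11],[49,6],[50,0]]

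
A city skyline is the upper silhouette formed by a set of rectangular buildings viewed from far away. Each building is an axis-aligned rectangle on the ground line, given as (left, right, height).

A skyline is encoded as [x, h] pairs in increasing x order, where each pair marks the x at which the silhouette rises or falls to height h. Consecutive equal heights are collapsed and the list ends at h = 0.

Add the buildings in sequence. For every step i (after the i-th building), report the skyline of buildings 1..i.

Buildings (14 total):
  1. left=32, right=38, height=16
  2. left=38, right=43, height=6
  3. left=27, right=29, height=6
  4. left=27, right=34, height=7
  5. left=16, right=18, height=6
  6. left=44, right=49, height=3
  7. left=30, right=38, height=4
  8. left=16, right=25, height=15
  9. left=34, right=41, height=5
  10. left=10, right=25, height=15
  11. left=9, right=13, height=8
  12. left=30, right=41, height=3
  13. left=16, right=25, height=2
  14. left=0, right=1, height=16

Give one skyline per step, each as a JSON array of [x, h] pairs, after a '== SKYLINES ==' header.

== SKYLINES ==
[[32,16],[38,0]]
[[32,16],[38,6],[43,0]]
[[27,6],[29,0],[32,16],[38,6],[43,0]]
[[27,7],[32,16],[38,6],[43,0]]
[[16,6],[18,0],[27,7],[32,16],[38,6],[43,0]]
[[16,6],[18,0],[27,7],[32,16],[38,6],[43,0],[44,3],[49,0]]
[[16,6],[18,0],[27,7],[32,16],[38,6],[43,0],[44,3],[49,0]]
[[16,15],[25,0],[27,7],[32,16],[38,6],[43,0],[44,3],[49,0]]
[[16,15],[25,0],[27,7],[32,16],[38,6],[43,0],[44,3],[49,0]]
[[10,15],[25,0],[27,7],[32,16],[38,6],[43,0],[44,3],[49,0]]
[[9,8],[10,15],[25,0],[27,7],[32,16],[38,6],[43,0],[44,3],[49,0]]
[[9,8],[10,15],[25,0],[27,7],[32,16],[38,6],[43,0],[44,3],[49,0]]
[[9,8],[10,15],[25,0],[27,7],[32,16],[38,6],[43,0],[44,3],[49,0]]
[[0,16],[1,0],[9,8],[10,15],[25,0],[27,7],[32,16],[38,6],[43,0],[44,3],[49,0]]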